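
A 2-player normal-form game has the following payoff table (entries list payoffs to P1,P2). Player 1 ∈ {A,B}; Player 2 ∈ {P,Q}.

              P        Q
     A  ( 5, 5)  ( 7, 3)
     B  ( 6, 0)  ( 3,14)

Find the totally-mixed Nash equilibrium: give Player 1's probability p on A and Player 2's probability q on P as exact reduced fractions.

P1 mixes 7/8 on A; P2 mixes 4/5 on P

P1 indiff ⇒ q·5+(1-q)·7 = q·6+(1-q)·3 ⇒ q(-1) = (1-q)(-4) ⇒ q = 4/5
P2 indiff ⇒ p·5+(1-p)·0 = p·3+(1-p)·14 ⇒ p(2) = (1-p)(14) ⇒ p = 7/8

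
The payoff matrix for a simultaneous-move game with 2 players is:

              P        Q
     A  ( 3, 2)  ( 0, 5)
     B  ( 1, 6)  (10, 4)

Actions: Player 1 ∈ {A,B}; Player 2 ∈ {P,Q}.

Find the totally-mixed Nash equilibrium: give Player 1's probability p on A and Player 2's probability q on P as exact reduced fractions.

P1 indiff ⇒ q·3+(1-q)·0 = q·1+(1-q)·10 ⇒ q(2) = (1-q)(10) ⇒ q = 5/6
P2 indiff ⇒ p·2+(1-p)·6 = p·5+(1-p)·4 ⇒ p(-3) = (1-p)(-2) ⇒ p = 2/5

P1 mixes 2/5 on A; P2 mixes 5/6 on P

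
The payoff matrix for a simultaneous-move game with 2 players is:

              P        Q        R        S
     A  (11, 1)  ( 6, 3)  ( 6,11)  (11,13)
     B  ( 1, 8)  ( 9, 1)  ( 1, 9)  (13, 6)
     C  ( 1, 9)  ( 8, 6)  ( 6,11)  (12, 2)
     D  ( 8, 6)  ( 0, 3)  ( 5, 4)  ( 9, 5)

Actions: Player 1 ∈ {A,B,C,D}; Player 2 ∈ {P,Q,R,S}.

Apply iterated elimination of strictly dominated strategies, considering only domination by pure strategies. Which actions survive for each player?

Remaining: P1:{A,B,C} P2:{R,S}

P1 drop D (A beats it: P:11>8 Q:6>0 R:6>5 S:11>9)
P2 drop P (R beats it: A:11>1 B:9>8 C:11>9)
P2 drop Q (R beats it: A:11>3 B:9>1 C:11>6)
P1→{A,B,C} P2→{R,S}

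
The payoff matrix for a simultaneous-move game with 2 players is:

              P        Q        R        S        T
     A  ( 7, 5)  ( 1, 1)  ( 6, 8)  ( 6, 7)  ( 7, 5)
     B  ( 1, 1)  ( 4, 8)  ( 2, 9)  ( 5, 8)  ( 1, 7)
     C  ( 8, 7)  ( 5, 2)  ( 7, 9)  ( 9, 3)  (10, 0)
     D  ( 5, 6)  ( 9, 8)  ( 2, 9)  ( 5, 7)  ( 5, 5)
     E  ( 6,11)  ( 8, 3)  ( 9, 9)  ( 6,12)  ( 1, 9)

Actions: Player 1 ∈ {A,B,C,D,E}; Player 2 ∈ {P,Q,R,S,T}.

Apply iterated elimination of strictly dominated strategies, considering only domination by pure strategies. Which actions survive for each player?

Remaining: P1:{C,E} P2:{P,R,S}

P1 drop A (C beats it: P:8>7 Q:5>1 R:7>6 S:9>6 T:10>7)
P1 drop B (C beats it: P:8>1 Q:5>4 R:7>2 S:9>5 T:10>1)
P2 drop Q (R beats it: C:9>2 D:9>8 E:9>3)
P1 drop D (C beats it: P:8>5 R:7>2 S:9>5 T:10>5)
P2 drop T (P beats it: C:7>0 E:11>9)
P1→{C,E} P2→{P,R,S}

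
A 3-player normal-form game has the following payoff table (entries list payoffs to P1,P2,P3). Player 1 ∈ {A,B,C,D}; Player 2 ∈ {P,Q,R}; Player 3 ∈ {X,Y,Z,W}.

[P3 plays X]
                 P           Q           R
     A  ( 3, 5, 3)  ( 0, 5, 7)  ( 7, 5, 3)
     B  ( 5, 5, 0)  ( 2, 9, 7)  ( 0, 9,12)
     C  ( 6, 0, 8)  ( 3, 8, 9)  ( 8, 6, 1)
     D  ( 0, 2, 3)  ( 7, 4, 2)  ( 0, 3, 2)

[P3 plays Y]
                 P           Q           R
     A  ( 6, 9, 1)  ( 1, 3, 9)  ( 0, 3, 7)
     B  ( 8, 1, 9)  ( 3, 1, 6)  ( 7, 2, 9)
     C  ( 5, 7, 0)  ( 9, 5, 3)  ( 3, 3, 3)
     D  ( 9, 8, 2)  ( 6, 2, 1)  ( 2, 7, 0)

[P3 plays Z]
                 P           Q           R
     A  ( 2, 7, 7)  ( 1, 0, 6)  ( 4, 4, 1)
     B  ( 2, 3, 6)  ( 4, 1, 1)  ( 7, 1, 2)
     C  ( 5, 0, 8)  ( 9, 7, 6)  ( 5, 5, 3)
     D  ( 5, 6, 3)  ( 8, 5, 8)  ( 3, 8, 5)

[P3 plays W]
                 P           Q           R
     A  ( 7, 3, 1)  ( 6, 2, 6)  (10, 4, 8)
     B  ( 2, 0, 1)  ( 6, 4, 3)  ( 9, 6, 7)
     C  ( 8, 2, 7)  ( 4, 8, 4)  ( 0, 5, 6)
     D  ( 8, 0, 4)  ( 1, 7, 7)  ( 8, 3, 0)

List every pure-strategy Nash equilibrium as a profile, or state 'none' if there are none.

(A,P,X): not NE [P1→C gives 6>3; P3→Z gives 7>3]
(A,P,Y): not NE [P1→D gives 9>6; P3→Z gives 7>1]
(A,P,Z): not NE [P1→D gives 5>2]
(A,P,W): not NE [P1→D gives 8>7; P2→R gives 4>3; P3→Z gives 7>1]
(A,Q,X): not NE [P1→D gives 7>0; P3→Y gives 9>7]
(A,Q,Y): not NE [P1→C gives 9>1; P2→P gives 9>3]
(A,Q,Z): not NE [P1→C gives 9>1; P2→P gives 7>0; P3→Y gives 9>6]
(A,Q,W): not NE [P2→R gives 4>2; P3→Y gives 9>6]
(A,R,X): not NE [P1→C gives 8>7; P3→W gives 8>3]
(A,R,Y): not NE [P1→B gives 7>0; P2→P gives 9>3; P3→W gives 8>7]
(A,R,Z): not NE [P1→B gives 7>4; P2→P gives 7>4; P3→W gives 8>1]
(A,R,W): NE
(B,P,X): not NE [P1→C gives 6>5; P2→R gives 9>5; P3→Y gives 9>0]
(B,P,Y): not NE [P1→D gives 9>8; P2→R gives 2>1]
(B,P,Z): not NE [P1→D gives 5>2; P3→Y gives 9>6]
(B,P,W): not NE [P1→D gives 8>2; P2→R gives 6>0; P3→Y gives 9>1]
(B,Q,X): not NE [P1→D gives 7>2]
(B,Q,Y): not NE [P1→C gives 9>3; P2→R gives 2>1; P3→X gives 7>6]
(B,Q,Z): not NE [P1→C gives 9>4; P2→P gives 3>1; P3→X gives 7>1]
(B,Q,W): not NE [P2→R gives 6>4; P3→X gives 7>3]
(B,R,X): not NE [P1→C gives 8>0]
(B,R,Y): not NE [P3→X gives 12>9]
(B,R,Z): not NE [P2→P gives 3>1; P3→X gives 12>2]
(B,R,W): not NE [P1→A gives 10>9; P3→X gives 12>7]
(C,P,X): not NE [P2→Q gives 8>0]
(C,P,Y): not NE [P1→D gives 9>5; P3→Z gives 8>0]
(C,P,Z): not NE [P2→Q gives 7>0]
(C,P,W): not NE [P2→Q gives 8>2; P3→Z gives 8>7]
(C,Q,X): not NE [P1→D gives 7>3]
(C,Q,Y): not NE [P2→P gives 7>5; P3→X gives 9>3]
(C,Q,Z): not NE [P3→X gives 9>6]
(C,Q,W): not NE [P1→B gives 6>4; P3→X gives 9>4]
(C,R,X): not NE [P2→Q gives 8>6; P3→W gives 6>1]
(C,R,Y): not NE [P1→B gives 7>3; P2→P gives 7>3; P3→W gives 6>3]
(C,R,Z): not NE [P1→B gives 7>5; P2→Q gives 7>5; P3→W gives 6>3]
(C,R,W): not NE [P1→A gives 10>0; P2→Q gives 8>5]
(D,P,X): not NE [P1→C gives 6>0; P2→Q gives 4>2; P3→W gives 4>3]
(D,P,Y): not NE [P3→W gives 4>2]
(D,P,Z): not NE [P2→R gives 8>6; P3→W gives 4>3]
(D,P,W): not NE [P2→Q gives 7>0]
(D,Q,X): not NE [P3→Z gives 8>2]
(D,Q,Y): not NE [P1→C gives 9>6; P2→P gives 8>2; P3→Z gives 8>1]
(D,Q,Z): not NE [P1→C gives 9>8; P2→R gives 8>5]
(D,Q,W): not NE [P1→B gives 6>1; P3→Z gives 8>7]
(D,R,X): not NE [P1→C gives 8>0; P2→Q gives 4>3; P3→Z gives 5>2]
(D,R,Y): not NE [P1→B gives 7>2; P2→P gives 8>7; P3→Z gives 5>0]
(D,R,Z): not NE [P1→B gives 7>3]
(D,R,W): not NE [P1→A gives 10>8; P2→Q gives 7>3; P3→Z gives 5>0]

Nash profiles: (A,R,W)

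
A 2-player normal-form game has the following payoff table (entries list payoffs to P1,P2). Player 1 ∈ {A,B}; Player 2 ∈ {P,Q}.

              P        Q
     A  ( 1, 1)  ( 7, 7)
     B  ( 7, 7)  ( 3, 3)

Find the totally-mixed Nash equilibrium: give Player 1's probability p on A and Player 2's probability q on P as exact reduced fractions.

p=2/5, q=2/5

P1 indiff ⇒ q·1+(1-q)·7 = q·7+(1-q)·3 ⇒ q(-6) = (1-q)(-4) ⇒ q = 2/5
P2 indiff ⇒ p·1+(1-p)·7 = p·7+(1-p)·3 ⇒ p(-6) = (1-p)(-4) ⇒ p = 2/5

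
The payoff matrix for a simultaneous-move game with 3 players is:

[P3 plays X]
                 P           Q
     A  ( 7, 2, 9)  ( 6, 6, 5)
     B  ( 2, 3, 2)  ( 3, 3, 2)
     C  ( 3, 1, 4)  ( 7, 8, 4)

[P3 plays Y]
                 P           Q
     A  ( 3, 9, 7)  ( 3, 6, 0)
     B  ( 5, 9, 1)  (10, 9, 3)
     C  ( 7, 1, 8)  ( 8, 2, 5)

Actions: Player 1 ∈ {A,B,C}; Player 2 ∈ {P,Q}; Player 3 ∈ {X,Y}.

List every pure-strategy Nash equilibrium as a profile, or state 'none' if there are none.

(A,P,X): not NE [P2→Q gives 6>2]
(A,P,Y): not NE [P1→C gives 7>3; P3→X gives 9>7]
(A,Q,X): not NE [P1→C gives 7>6]
(A,Q,Y): not NE [P1→B gives 10>3; P2→P gives 9>6; P3→X gives 5>0]
(B,P,X): not NE [P1→A gives 7>2]
(B,P,Y): not NE [P1→C gives 7>5; P3→X gives 2>1]
(B,Q,X): not NE [P1→C gives 7>3; P3→Y gives 3>2]
(B,Q,Y): NE
(C,P,X): not NE [P1→A gives 7>3; P2→Q gives 8>1; P3→Y gives 8>4]
(C,P,Y): not NE [P2→Q gives 2>1]
(C,Q,X): not NE [P3→Y gives 5>4]
(C,Q,Y): not NE [P1→B gives 10>8]

PSNE = {(B,Q,Y)}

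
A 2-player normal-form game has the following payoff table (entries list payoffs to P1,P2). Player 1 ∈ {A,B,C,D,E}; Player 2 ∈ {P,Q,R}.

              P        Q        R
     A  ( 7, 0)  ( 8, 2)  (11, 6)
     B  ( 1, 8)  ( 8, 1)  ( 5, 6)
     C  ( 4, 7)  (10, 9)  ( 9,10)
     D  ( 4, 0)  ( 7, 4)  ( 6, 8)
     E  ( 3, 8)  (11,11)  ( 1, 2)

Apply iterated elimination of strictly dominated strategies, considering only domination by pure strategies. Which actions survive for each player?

P1 drop B (C beats it: P:4>1 Q:10>8 R:9>5)
P1 drop D (A beats it: P:7>4 Q:8>7 R:11>6)
P2 drop P (Q beats it: A:2>0 C:9>7 E:11>8)
P1→{A,C,E} P2→{Q,R}

Remaining: P1:{A,C,E} P2:{Q,R}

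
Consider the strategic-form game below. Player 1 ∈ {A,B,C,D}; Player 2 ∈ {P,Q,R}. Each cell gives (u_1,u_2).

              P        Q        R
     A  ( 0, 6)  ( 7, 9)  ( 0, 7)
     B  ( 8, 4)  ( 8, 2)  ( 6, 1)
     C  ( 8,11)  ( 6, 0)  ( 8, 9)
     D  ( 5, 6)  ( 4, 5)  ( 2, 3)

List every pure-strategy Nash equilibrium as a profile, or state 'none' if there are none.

(A,P): not NE [P1→C gives 8>0; P2→Q gives 9>6]
(A,Q): not NE [P1→B gives 8>7]
(A,R): not NE [P1→C gives 8>0; P2→Q gives 9>7]
(B,P): NE
(B,Q): not NE [P2→P gives 4>2]
(B,R): not NE [P1→C gives 8>6; P2→P gives 4>1]
(C,P): NE
(C,Q): not NE [P1→B gives 8>6; P2→P gives 11>0]
(C,R): not NE [P2→P gives 11>9]
(D,P): not NE [P1→C gives 8>5]
(D,Q): not NE [P1→B gives 8>4; P2→P gives 6>5]
(D,R): not NE [P1→C gives 8>2; P2→P gives 6>3]

NE set: (B,P), (C,P)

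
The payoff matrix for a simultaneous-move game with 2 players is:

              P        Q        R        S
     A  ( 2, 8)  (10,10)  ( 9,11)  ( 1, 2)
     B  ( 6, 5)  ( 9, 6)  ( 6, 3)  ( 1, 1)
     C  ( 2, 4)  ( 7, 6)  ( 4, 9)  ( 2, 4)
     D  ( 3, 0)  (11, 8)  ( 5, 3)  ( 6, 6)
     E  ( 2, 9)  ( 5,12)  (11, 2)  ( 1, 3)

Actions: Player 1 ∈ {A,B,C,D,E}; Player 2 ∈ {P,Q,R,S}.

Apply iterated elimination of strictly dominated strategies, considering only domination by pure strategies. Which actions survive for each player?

Survivors P1:{A,D,E} P2:{Q,R}

P1 drop C (D beats it: P:3>2 Q:11>7 R:5>4 S:6>2)
P2 drop P (Q beats it: A:10>8 B:6>5 D:8>0 E:12>9)
P2 drop S (Q beats it: A:10>2 B:6>1 D:8>6 E:12>3)
P1 drop B (A beats it: Q:10>9 R:9>6)
P1→{A,D,E} P2→{Q,R}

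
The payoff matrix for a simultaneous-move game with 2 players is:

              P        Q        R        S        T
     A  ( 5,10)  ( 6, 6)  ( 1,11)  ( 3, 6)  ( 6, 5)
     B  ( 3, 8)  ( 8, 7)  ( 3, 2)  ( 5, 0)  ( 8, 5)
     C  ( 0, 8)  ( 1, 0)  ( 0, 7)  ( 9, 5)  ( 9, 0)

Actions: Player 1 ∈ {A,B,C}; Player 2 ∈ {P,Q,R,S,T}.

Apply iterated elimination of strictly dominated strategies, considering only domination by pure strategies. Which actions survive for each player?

Survivors P1:{A,B} P2:{P,R}

P2 drop Q (P beats it: A:10>6 B:8>7 C:8>0)
P2 drop S (P beats it: A:10>6 B:8>0 C:8>5)
P2 drop T (P beats it: A:10>5 B:8>5 C:8>0)
P1 drop C (A beats it: P:5>0 R:1>0)
P1→{A,B} P2→{P,R}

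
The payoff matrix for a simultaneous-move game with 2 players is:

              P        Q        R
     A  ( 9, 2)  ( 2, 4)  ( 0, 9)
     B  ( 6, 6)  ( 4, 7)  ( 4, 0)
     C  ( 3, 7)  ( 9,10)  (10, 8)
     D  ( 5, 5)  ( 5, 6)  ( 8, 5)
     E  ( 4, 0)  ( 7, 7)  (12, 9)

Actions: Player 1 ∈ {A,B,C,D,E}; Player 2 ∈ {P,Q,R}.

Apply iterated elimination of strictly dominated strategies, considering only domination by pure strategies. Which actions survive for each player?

Remaining: P1:{C,E} P2:{Q,R}

P2 drop P (Q beats it: A:4>2 B:7>6 C:10>7 D:6>5 E:7>0)
P1 drop A (B beats it: Q:4>2 R:4>0)
P1 drop B (C beats it: Q:9>4 R:10>4)
P1 drop D (C beats it: Q:9>5 R:10>8)
P1→{C,E} P2→{Q,R}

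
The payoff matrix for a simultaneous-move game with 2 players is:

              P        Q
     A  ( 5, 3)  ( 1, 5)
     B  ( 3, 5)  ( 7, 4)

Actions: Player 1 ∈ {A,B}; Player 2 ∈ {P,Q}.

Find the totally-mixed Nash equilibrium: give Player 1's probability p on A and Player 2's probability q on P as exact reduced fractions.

P1 indiff ⇒ q·5+(1-q)·1 = q·3+(1-q)·7 ⇒ q(2) = (1-q)(6) ⇒ q = 3/4
P2 indiff ⇒ p·3+(1-p)·5 = p·5+(1-p)·4 ⇒ p(-2) = (1-p)(-1) ⇒ p = 1/3

P1 mixes 1/3 on A; P2 mixes 3/4 on P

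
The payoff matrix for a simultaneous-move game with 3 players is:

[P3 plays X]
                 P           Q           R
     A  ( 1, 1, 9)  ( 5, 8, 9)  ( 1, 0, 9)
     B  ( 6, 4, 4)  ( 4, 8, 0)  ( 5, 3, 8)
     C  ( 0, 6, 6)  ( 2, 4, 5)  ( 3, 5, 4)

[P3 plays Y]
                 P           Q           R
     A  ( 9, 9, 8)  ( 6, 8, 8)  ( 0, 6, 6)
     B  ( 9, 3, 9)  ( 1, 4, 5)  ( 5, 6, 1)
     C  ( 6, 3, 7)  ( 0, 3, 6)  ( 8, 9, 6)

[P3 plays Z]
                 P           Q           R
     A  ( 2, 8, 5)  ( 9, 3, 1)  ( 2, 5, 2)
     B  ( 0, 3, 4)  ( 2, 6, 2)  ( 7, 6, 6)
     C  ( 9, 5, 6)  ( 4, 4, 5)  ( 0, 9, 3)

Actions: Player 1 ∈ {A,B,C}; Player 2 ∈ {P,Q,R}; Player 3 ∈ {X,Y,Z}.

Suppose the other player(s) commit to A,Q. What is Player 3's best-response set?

u_3(X vs A,Q) = 9
u_3(Y vs A,Q) = 8
u_3(Z vs A,Q) = 1
max payoff 9 at {X}

argmax u_3 = {X}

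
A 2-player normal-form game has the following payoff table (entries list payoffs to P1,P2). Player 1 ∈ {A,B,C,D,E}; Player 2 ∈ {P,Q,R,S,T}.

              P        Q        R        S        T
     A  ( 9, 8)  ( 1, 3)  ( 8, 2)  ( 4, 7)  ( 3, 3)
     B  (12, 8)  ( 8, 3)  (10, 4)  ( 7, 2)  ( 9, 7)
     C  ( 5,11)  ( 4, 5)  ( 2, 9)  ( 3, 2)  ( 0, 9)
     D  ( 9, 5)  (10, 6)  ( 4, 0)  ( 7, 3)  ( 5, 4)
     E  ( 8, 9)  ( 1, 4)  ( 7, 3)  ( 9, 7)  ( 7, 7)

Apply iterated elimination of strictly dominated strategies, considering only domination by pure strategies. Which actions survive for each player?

P1 drop A (B beats it: P:12>9 Q:8>1 R:10>8 S:7>4 T:9>3)
P1 drop C (B beats it: P:12>5 Q:8>4 R:10>2 S:7>3 T:9>0)
P2 drop R (P beats it: B:8>4 D:5>0 E:9>3)
P2 drop S (P beats it: B:8>2 D:5>3 E:9>7)
P1 drop E (B beats it: P:12>8 Q:8>1 T:9>7)
P2 drop T (P beats it: B:8>7 D:5>4)
P1→{B,D} P2→{P,Q}

Remaining: P1:{B,D} P2:{P,Q}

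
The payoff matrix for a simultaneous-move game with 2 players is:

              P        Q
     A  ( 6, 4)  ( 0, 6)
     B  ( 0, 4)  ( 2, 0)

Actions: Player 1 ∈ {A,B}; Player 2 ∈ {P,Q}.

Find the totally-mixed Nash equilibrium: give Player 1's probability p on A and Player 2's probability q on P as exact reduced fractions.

P1 mixes 2/3 on A; P2 mixes 1/4 on P

P1 indiff ⇒ q·6+(1-q)·0 = q·0+(1-q)·2 ⇒ q(6) = (1-q)(2) ⇒ q = 1/4
P2 indiff ⇒ p·4+(1-p)·4 = p·6+(1-p)·0 ⇒ p(-2) = (1-p)(-4) ⇒ p = 2/3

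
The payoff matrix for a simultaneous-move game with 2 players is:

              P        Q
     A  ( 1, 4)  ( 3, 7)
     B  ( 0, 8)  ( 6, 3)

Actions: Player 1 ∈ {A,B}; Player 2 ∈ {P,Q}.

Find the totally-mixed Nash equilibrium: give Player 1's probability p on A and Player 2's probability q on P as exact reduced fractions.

p=5/8, q=3/4

P1 indiff ⇒ q·1+(1-q)·3 = q·0+(1-q)·6 ⇒ q(1) = (1-q)(3) ⇒ q = 3/4
P2 indiff ⇒ p·4+(1-p)·8 = p·7+(1-p)·3 ⇒ p(-3) = (1-p)(-5) ⇒ p = 5/8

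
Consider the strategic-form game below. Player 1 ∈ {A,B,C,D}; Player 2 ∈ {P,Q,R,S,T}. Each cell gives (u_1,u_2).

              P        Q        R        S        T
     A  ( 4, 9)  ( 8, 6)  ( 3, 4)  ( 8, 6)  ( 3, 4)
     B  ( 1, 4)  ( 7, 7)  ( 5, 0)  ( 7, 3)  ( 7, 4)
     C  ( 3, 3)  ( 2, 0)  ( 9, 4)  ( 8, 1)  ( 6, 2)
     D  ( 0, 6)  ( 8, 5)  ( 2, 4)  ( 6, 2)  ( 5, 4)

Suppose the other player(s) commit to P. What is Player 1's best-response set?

u_1(A vs P) = 4
u_1(B vs P) = 1
u_1(C vs P) = 3
u_1(D vs P) = 0
max payoff 4 at {A}

P1 best: {A}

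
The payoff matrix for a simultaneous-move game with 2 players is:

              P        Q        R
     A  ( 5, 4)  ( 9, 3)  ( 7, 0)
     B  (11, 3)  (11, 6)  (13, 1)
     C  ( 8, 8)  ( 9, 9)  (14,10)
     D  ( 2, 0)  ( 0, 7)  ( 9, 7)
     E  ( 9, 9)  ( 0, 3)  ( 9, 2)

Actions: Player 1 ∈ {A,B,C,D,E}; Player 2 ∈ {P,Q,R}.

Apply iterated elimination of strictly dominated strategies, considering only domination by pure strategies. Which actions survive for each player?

IESDS → P1:{B,C} P2:{Q,R}

P1 drop A (B beats it: P:11>5 Q:11>9 R:13>7)
P1 drop D (B beats it: P:11>2 Q:11>0 R:13>9)
P1 drop E (B beats it: P:11>9 Q:11>0 R:13>9)
P2 drop P (Q beats it: B:6>3 C:9>8)
P1→{B,C} P2→{Q,R}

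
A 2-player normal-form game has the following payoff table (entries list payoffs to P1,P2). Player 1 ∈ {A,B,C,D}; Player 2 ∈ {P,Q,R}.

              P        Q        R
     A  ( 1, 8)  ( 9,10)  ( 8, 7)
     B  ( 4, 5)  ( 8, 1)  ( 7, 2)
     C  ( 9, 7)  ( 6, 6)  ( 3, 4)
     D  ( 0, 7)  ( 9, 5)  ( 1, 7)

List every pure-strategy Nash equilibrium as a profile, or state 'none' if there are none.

Nash profiles: (A,Q), (C,P)

(A,P): not NE [P1→C gives 9>1; P2→Q gives 10>8]
(A,Q): NE
(A,R): not NE [P2→Q gives 10>7]
(B,P): not NE [P1→C gives 9>4]
(B,Q): not NE [P1→D gives 9>8; P2→P gives 5>1]
(B,R): not NE [P1→A gives 8>7; P2→P gives 5>2]
(C,P): NE
(C,Q): not NE [P1→D gives 9>6; P2→P gives 7>6]
(C,R): not NE [P1→A gives 8>3; P2→P gives 7>4]
(D,P): not NE [P1→C gives 9>0]
(D,Q): not NE [P2→R gives 7>5]
(D,R): not NE [P1→A gives 8>1]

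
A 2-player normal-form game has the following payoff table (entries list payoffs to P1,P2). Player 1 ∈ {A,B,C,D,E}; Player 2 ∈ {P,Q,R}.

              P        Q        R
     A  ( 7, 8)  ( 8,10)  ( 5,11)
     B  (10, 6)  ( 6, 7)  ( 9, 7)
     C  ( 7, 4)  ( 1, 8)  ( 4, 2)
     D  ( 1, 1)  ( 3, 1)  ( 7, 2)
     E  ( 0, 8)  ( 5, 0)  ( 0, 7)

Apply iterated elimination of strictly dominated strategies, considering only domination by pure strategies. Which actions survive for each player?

P1 drop C (B beats it: P:10>7 Q:6>1 R:9>4)
P1 drop D (B beats it: P:10>1 Q:6>3 R:9>7)
P1 drop E (A beats it: P:7>0 Q:8>5 R:5>0)
P2 drop P (Q beats it: A:10>8 B:7>6)
P1→{A,B} P2→{Q,R}

Survivors P1:{A,B} P2:{Q,R}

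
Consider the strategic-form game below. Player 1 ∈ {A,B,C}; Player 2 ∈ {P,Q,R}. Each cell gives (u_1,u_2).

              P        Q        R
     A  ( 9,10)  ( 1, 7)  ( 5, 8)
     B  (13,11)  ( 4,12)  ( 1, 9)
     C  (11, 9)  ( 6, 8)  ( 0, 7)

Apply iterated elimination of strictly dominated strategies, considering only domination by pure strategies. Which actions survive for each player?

IESDS → P1:{B,C} P2:{P,Q}

P2 drop R (P beats it: A:10>8 B:11>9 C:9>7)
P1 drop A (B beats it: P:13>9 Q:4>1)
P1→{B,C} P2→{P,Q}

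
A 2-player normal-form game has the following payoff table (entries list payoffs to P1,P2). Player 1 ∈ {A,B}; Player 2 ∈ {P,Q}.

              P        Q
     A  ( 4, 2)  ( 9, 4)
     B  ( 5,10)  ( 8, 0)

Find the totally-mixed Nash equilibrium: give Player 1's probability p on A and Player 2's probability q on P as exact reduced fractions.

P1 indiff ⇒ q·4+(1-q)·9 = q·5+(1-q)·8 ⇒ q(-1) = (1-q)(-1) ⇒ q = 1/2
P2 indiff ⇒ p·2+(1-p)·10 = p·4+(1-p)·0 ⇒ p(-2) = (1-p)(-10) ⇒ p = 5/6

P1 mixes 5/6 on A; P2 mixes 1/2 on P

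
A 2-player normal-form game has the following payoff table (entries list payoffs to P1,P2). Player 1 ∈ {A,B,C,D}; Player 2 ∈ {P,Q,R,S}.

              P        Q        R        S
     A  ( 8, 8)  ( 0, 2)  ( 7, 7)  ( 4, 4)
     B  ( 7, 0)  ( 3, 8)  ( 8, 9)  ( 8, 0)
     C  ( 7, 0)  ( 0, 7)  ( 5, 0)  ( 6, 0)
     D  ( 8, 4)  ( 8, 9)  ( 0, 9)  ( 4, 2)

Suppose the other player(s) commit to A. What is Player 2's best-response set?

BR_2 = {P}

u_2(P vs A) = 8
u_2(Q vs A) = 2
u_2(R vs A) = 7
u_2(S vs A) = 4
max payoff 8 at {P}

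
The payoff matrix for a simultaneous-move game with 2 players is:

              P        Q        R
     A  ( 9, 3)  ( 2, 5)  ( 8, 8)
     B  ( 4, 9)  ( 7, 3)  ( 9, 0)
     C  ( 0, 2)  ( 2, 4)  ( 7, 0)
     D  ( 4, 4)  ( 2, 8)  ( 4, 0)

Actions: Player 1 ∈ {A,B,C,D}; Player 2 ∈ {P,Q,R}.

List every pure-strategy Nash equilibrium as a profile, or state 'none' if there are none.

(A,P): not NE [P2→R gives 8>3]
(A,Q): not NE [P1→B gives 7>2; P2→R gives 8>5]
(A,R): not NE [P1→B gives 9>8]
(B,P): not NE [P1→A gives 9>4]
(B,Q): not NE [P2→P gives 9>3]
(B,R): not NE [P2→P gives 9>0]
(C,P): not NE [P1→A gives 9>0; P2→Q gives 4>2]
(C,Q): not NE [P1→B gives 7>2]
(C,R): not NE [P1→B gives 9>7; P2→Q gives 4>0]
(D,P): not NE [P1→A gives 9>4; P2→Q gives 8>4]
(D,Q): not NE [P1→B gives 7>2]
(D,R): not NE [P1→B gives 9>4; P2→Q gives 8>0]

PSNE: ∅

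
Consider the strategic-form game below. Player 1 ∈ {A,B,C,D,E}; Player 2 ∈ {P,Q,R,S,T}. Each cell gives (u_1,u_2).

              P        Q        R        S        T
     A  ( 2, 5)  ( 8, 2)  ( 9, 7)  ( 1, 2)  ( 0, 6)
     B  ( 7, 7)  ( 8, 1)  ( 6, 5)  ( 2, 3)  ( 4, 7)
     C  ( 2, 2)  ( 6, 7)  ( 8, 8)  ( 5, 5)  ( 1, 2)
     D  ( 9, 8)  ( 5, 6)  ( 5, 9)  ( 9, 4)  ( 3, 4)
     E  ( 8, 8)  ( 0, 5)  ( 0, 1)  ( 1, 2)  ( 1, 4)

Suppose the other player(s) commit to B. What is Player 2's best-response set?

argmax u_2 = {P,T}

u_2(P vs B) = 7
u_2(Q vs B) = 1
u_2(R vs B) = 5
u_2(S vs B) = 3
u_2(T vs B) = 7
max payoff 7 at {P,T}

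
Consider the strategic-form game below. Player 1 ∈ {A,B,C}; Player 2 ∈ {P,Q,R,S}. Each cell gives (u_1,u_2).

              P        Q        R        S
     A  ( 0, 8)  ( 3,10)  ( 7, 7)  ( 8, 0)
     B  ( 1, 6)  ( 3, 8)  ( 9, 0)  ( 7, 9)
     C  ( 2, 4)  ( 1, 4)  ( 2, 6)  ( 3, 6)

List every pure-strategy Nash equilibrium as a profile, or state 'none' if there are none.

Nash profiles: (A,Q)

(A,P): not NE [P1→C gives 2>0; P2→Q gives 10>8]
(A,Q): NE
(A,R): not NE [P1→B gives 9>7; P2→Q gives 10>7]
(A,S): not NE [P2→Q gives 10>0]
(B,P): not NE [P1→C gives 2>1; P2→S gives 9>6]
(B,Q): not NE [P2→S gives 9>8]
(B,R): not NE [P2→S gives 9>0]
(B,S): not NE [P1→A gives 8>7]
(C,P): not NE [P2→S gives 6>4]
(C,Q): not NE [P1→B gives 3>1; P2→S gives 6>4]
(C,R): not NE [P1→B gives 9>2]
(C,S): not NE [P1→A gives 8>3]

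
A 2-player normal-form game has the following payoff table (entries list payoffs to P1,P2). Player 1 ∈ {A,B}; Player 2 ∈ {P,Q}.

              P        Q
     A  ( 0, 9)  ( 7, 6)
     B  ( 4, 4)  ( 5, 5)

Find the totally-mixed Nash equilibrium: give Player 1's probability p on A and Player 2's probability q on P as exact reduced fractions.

P1 indiff ⇒ q·0+(1-q)·7 = q·4+(1-q)·5 ⇒ q(-4) = (1-q)(-2) ⇒ q = 1/3
P2 indiff ⇒ p·9+(1-p)·4 = p·6+(1-p)·5 ⇒ p(3) = (1-p)(1) ⇒ p = 1/4

(p,q) = (1/4, 1/3)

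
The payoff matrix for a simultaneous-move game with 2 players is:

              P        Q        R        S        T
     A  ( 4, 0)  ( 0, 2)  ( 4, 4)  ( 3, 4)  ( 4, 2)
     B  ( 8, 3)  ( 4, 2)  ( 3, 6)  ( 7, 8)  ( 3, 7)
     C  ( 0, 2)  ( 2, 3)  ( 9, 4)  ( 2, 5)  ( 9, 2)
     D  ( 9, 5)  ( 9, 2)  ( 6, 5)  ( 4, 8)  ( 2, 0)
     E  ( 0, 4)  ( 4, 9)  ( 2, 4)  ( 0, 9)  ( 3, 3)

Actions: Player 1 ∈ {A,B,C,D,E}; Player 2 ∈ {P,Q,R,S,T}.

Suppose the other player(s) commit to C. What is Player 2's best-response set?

u_2(P vs C) = 2
u_2(Q vs C) = 3
u_2(R vs C) = 4
u_2(S vs C) = 5
u_2(T vs C) = 2
max payoff 5 at {S}

P2 best: {S}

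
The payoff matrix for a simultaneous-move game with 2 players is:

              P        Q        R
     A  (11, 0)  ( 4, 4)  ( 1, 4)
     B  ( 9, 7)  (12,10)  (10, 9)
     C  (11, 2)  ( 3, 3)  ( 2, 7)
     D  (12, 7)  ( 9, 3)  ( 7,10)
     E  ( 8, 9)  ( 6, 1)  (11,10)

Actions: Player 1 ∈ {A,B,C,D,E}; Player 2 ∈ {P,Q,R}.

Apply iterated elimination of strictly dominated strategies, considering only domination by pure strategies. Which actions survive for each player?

P1 drop A (D beats it: P:12>11 Q:9>4 R:7>1)
P1 drop C (D beats it: P:12>11 Q:9>3 R:7>2)
P2 drop P (R beats it: B:9>7 D:10>7 E:10>9)
P1 drop D (B beats it: Q:12>9 R:10>7)
P1→{B,E} P2→{Q,R}

Survivors P1:{B,E} P2:{Q,R}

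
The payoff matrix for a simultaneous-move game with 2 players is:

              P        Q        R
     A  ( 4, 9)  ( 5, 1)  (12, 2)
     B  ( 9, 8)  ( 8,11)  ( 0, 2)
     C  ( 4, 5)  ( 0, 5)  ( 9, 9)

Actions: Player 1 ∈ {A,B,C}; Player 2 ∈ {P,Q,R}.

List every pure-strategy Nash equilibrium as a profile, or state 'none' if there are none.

(A,P): not NE [P1→B gives 9>4]
(A,Q): not NE [P1→B gives 8>5; P2→P gives 9>1]
(A,R): not NE [P2→P gives 9>2]
(B,P): not NE [P2→Q gives 11>8]
(B,Q): NE
(B,R): not NE [P1→A gives 12>0; P2→Q gives 11>2]
(C,P): not NE [P1→B gives 9>4; P2→R gives 9>5]
(C,Q): not NE [P1→B gives 8>0; P2→R gives 9>5]
(C,R): not NE [P1→A gives 12>9]

PSNE = {(B,Q)}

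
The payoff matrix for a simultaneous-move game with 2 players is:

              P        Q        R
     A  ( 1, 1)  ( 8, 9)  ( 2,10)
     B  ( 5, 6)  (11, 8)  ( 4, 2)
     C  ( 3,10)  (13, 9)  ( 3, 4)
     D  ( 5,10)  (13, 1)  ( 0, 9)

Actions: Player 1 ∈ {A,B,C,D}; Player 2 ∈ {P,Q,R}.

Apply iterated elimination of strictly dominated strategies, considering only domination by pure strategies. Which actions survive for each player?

P1 drop A (B beats it: P:5>1 Q:11>8 R:4>2)
P2 drop R (P beats it: B:6>2 C:10>4 D:10>9)
P1→{B,C,D} P2→{P,Q}

Survivors P1:{B,C,D} P2:{P,Q}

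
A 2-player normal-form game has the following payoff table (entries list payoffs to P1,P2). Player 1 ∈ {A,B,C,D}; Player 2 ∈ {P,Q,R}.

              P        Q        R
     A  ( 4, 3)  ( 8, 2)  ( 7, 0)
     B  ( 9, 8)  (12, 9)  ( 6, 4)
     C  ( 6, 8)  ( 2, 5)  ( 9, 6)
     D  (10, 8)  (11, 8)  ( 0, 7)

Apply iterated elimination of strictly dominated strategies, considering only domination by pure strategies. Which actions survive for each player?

IESDS → P1:{B,D} P2:{P,Q}

P2 drop R (P beats it: A:3>0 B:8>4 C:8>6 D:8>7)
P1 drop A (B beats it: P:9>4 Q:12>8)
P1 drop C (B beats it: P:9>6 Q:12>2)
P1→{B,D} P2→{P,Q}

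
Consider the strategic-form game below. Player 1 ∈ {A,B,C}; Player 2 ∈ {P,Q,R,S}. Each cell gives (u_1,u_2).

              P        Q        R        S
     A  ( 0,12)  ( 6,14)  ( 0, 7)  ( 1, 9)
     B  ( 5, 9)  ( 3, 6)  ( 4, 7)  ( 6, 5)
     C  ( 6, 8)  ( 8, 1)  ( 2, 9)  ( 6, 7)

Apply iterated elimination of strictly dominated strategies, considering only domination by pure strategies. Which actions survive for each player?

IESDS → P1:{B,C} P2:{P,R}

P1 drop A (C beats it: P:6>0 Q:8>6 R:2>0 S:6>1)
P2 drop Q (P beats it: B:9>6 C:8>1)
P2 drop S (P beats it: B:9>5 C:8>7)
P1→{B,C} P2→{P,R}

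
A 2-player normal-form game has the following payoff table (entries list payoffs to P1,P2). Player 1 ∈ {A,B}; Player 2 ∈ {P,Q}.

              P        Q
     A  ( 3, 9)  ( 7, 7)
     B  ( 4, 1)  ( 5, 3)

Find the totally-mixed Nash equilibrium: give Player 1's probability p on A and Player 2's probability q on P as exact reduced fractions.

P1 indiff ⇒ q·3+(1-q)·7 = q·4+(1-q)·5 ⇒ q(-1) = (1-q)(-2) ⇒ q = 2/3
P2 indiff ⇒ p·9+(1-p)·1 = p·7+(1-p)·3 ⇒ p(2) = (1-p)(2) ⇒ p = 1/2

p=1/2, q=2/3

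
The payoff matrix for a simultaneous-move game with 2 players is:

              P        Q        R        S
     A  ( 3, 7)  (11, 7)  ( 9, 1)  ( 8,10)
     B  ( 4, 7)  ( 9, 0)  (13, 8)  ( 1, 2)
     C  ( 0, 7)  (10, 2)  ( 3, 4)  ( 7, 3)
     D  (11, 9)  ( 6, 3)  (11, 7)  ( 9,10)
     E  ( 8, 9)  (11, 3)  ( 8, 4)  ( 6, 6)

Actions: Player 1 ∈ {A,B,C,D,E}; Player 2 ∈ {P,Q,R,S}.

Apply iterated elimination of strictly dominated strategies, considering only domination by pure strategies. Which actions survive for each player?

Survivors P1:{B,D} P2:{P,R,S}

P1 drop C (A beats it: P:3>0 Q:11>10 R:9>3 S:8>7)
P2 drop Q (S beats it: A:10>7 B:2>0 D:10>3 E:6>3)
P1 drop A (D beats it: P:11>3 R:11>9 S:9>8)
P1 drop E (D beats it: P:11>8 R:11>8 S:9>6)
P1→{B,D} P2→{P,R,S}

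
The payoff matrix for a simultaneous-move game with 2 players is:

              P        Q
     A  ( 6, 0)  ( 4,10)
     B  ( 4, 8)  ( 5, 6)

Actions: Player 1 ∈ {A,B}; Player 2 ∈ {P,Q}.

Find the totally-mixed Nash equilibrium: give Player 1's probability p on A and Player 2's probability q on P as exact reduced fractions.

(p,q) = (1/6, 1/3)

P1 indiff ⇒ q·6+(1-q)·4 = q·4+(1-q)·5 ⇒ q(2) = (1-q)(1) ⇒ q = 1/3
P2 indiff ⇒ p·0+(1-p)·8 = p·10+(1-p)·6 ⇒ p(-10) = (1-p)(-2) ⇒ p = 1/6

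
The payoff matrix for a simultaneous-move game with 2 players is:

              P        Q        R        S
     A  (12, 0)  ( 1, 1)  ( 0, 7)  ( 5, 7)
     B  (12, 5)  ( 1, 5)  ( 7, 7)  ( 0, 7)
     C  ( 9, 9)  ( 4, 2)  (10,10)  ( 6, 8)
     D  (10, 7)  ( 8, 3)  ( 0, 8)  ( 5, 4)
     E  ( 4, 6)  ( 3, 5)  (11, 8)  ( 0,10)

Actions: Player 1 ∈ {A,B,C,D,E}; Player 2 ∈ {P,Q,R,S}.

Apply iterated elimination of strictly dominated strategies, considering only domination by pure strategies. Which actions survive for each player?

P2 drop P (R beats it: A:7>0 B:7>5 C:10>9 D:8>7 E:8>6)
P1 drop A (C beats it: Q:4>1 R:10>0 S:6>5)
P1 drop B (C beats it: Q:4>1 R:10>7 S:6>0)
P2 drop Q (R beats it: C:10>2 D:8>3 E:8>5)
P1 drop D (C beats it: R:10>0 S:6>5)
P1→{C,E} P2→{R,S}

Remaining: P1:{C,E} P2:{R,S}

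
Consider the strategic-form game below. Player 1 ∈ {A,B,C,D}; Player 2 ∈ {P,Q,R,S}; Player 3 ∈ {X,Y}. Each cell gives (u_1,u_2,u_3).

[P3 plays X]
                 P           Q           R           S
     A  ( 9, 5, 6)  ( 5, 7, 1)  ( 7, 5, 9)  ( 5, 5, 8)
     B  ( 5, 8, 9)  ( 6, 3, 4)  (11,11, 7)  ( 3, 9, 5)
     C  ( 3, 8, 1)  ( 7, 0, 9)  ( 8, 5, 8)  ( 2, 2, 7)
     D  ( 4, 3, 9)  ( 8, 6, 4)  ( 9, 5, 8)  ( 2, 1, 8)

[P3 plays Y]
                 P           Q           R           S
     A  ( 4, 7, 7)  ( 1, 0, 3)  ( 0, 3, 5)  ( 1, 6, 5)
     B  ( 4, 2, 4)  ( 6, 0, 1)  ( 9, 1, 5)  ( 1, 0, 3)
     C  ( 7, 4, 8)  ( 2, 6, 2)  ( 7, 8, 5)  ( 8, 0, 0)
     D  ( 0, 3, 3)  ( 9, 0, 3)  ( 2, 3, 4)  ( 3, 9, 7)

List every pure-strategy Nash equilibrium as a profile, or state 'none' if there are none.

(A,P,X): not NE [P2→Q gives 7>5; P3→Y gives 7>6]
(A,P,Y): not NE [P1→C gives 7>4]
(A,Q,X): not NE [P1→D gives 8>5; P3→Y gives 3>1]
(A,Q,Y): not NE [P1→D gives 9>1; P2→P gives 7>0]
(A,R,X): not NE [P1→B gives 11>7; P2→Q gives 7>5]
(A,R,Y): not NE [P1→B gives 9>0; P2→P gives 7>3; P3→X gives 9>5]
(A,S,X): not NE [P2→Q gives 7>5]
(A,S,Y): not NE [P1→C gives 8>1; P2→P gives 7>6; P3→X gives 8>5]
(B,P,X): not NE [P1→A gives 9>5; P2→R gives 11>8]
(B,P,Y): not NE [P1→C gives 7>4; P3→X gives 9>4]
(B,Q,X): not NE [P1→D gives 8>6; P2→R gives 11>3]
(B,Q,Y): not NE [P1→D gives 9>6; P2→P gives 2>0; P3→X gives 4>1]
(B,R,X): NE
(B,R,Y): not NE [P2→P gives 2>1; P3→X gives 7>5]
(B,S,X): not NE [P1→A gives 5>3; P2→R gives 11>9]
(B,S,Y): not NE [P1→C gives 8>1; P2→P gives 2>0; P3→X gives 5>3]
(C,P,X): not NE [P1→A gives 9>3; P3→Y gives 8>1]
(C,P,Y): not NE [P2→R gives 8>4]
(C,Q,X): not NE [P1→D gives 8>7; P2→P gives 8>0]
(C,Q,Y): not NE [P1→D gives 9>2; P2→R gives 8>6; P3→X gives 9>2]
(C,R,X): not NE [P1→B gives 11>8; P2→P gives 8>5]
(C,R,Y): not NE [P1→B gives 9>7; P3→X gives 8>5]
(C,S,X): not NE [P1→A gives 5>2; P2→P gives 8>2]
(C,S,Y): not NE [P2→R gives 8>0; P3→X gives 7>0]
(D,P,X): not NE [P1→A gives 9>4; P2→Q gives 6>3]
(D,P,Y): not NE [P1→C gives 7>0; P2→S gives 9>3; P3→X gives 9>3]
(D,Q,X): NE
(D,Q,Y): not NE [P2→S gives 9>0; P3→X gives 4>3]
(D,R,X): not NE [P1→B gives 11>9; P2→Q gives 6>5]
(D,R,Y): not NE [P1→B gives 9>2; P2→S gives 9>3; P3→X gives 8>4]
(D,S,X): not NE [P1→A gives 5>2; P2→Q gives 6>1]
(D,S,Y): not NE [P1→C gives 8>3; P3→X gives 8>7]

PSNE = {(B,R,X), (D,Q,X)}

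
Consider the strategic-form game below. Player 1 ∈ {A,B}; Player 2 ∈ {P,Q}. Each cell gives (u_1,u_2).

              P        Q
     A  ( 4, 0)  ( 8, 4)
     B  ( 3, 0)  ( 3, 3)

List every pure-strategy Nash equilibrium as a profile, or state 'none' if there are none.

NE set: (A,Q)

(A,P): not NE [P2→Q gives 4>0]
(A,Q): NE
(B,P): not NE [P1→A gives 4>3; P2→Q gives 3>0]
(B,Q): not NE [P1→A gives 8>3]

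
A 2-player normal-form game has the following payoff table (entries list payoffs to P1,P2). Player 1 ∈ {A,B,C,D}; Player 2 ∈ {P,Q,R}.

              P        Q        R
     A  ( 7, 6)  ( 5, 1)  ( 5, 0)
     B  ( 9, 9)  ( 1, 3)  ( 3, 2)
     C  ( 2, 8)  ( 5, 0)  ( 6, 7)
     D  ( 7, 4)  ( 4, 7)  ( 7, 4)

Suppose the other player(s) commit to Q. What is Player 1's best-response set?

argmax u_1 = {A,C}

u_1(A vs Q) = 5
u_1(B vs Q) = 1
u_1(C vs Q) = 5
u_1(D vs Q) = 4
max payoff 5 at {A,C}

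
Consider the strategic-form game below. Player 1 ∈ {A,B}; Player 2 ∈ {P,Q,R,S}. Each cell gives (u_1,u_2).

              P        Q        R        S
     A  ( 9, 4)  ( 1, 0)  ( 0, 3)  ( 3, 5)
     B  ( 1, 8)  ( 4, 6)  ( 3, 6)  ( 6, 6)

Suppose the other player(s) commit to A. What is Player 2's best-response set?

argmax u_2 = {S}

u_2(P vs A) = 4
u_2(Q vs A) = 0
u_2(R vs A) = 3
u_2(S vs A) = 5
max payoff 5 at {S}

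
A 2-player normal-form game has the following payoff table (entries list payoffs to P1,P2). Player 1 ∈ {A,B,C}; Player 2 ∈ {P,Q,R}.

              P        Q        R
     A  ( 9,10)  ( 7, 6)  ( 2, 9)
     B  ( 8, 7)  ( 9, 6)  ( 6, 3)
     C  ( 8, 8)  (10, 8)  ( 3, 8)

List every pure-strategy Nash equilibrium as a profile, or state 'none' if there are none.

Nash profiles: (A,P), (C,Q)

(A,P): NE
(A,Q): not NE [P1→C gives 10>7; P2→P gives 10>6]
(A,R): not NE [P1→B gives 6>2; P2→P gives 10>9]
(B,P): not NE [P1→A gives 9>8]
(B,Q): not NE [P1→C gives 10>9; P2→P gives 7>6]
(B,R): not NE [P2→P gives 7>3]
(C,P): not NE [P1→A gives 9>8]
(C,Q): NE
(C,R): not NE [P1→B gives 6>3]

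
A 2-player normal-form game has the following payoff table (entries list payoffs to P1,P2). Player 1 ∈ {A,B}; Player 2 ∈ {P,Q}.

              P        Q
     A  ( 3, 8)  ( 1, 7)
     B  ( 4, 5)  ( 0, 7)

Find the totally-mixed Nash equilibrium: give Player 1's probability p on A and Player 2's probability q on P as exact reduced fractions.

P1 mixes 2/3 on A; P2 mixes 1/2 on P

P1 indiff ⇒ q·3+(1-q)·1 = q·4+(1-q)·0 ⇒ q(-1) = (1-q)(-1) ⇒ q = 1/2
P2 indiff ⇒ p·8+(1-p)·5 = p·7+(1-p)·7 ⇒ p(1) = (1-p)(2) ⇒ p = 2/3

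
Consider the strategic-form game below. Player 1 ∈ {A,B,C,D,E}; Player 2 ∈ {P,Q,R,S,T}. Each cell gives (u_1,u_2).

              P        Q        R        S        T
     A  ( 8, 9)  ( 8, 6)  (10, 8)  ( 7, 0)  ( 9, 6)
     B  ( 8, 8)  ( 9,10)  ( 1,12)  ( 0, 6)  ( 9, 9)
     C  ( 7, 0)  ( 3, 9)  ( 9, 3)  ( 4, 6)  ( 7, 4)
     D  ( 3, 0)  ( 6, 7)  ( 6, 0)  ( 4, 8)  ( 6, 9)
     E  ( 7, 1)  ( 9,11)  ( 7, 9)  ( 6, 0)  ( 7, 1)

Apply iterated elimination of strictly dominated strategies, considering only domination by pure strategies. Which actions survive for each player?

P1 drop C (A beats it: P:8>7 Q:8>3 R:10>9 S:7>4 T:9>7)
P1 drop D (A beats it: P:8>3 Q:8>6 R:10>6 S:7>4 T:9>6)
P2 drop S (P beats it: A:9>0 B:8>6 E:1>0)
P2 drop T (R beats it: A:8>6 B:12>9 E:9>1)
P1→{A,B,E} P2→{P,Q,R}

IESDS → P1:{A,B,E} P2:{P,Q,R}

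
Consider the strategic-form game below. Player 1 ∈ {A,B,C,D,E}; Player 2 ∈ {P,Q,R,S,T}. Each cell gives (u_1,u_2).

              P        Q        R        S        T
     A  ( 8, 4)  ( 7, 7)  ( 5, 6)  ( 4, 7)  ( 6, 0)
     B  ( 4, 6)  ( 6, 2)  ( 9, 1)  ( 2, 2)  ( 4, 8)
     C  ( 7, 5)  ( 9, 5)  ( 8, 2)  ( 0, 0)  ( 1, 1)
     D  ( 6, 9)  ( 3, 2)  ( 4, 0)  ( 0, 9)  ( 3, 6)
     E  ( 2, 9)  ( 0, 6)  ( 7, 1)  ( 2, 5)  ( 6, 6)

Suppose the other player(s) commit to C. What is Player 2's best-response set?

BR_2 = {P,Q}

u_2(P vs C) = 5
u_2(Q vs C) = 5
u_2(R vs C) = 2
u_2(S vs C) = 0
u_2(T vs C) = 1
max payoff 5 at {P,Q}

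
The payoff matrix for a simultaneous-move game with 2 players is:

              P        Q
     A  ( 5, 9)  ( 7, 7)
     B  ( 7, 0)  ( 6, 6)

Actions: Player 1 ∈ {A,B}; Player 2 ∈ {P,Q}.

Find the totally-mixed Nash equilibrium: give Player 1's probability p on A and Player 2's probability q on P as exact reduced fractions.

(p,q) = (3/4, 1/3)

P1 indiff ⇒ q·5+(1-q)·7 = q·7+(1-q)·6 ⇒ q(-2) = (1-q)(-1) ⇒ q = 1/3
P2 indiff ⇒ p·9+(1-p)·0 = p·7+(1-p)·6 ⇒ p(2) = (1-p)(6) ⇒ p = 3/4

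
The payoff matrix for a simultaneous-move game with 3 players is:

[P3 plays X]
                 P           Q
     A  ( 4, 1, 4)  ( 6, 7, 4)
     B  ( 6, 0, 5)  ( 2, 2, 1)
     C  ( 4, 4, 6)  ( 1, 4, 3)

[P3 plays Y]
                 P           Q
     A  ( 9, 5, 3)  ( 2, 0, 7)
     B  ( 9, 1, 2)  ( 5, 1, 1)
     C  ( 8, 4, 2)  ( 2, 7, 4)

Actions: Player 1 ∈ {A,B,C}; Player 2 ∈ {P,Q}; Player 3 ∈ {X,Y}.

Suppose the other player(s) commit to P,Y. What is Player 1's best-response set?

u_1(A vs P,Y) = 9
u_1(B vs P,Y) = 9
u_1(C vs P,Y) = 8
max payoff 9 at {A,B}

BR_1 = {A,B}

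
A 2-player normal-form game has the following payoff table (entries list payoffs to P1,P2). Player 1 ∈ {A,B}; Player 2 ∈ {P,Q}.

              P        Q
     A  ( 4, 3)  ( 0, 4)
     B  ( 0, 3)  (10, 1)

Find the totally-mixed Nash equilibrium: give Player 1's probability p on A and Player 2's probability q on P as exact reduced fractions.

(p,q) = (2/3, 5/7)

P1 indiff ⇒ q·4+(1-q)·0 = q·0+(1-q)·10 ⇒ q(4) = (1-q)(10) ⇒ q = 5/7
P2 indiff ⇒ p·3+(1-p)·3 = p·4+(1-p)·1 ⇒ p(-1) = (1-p)(-2) ⇒ p = 2/3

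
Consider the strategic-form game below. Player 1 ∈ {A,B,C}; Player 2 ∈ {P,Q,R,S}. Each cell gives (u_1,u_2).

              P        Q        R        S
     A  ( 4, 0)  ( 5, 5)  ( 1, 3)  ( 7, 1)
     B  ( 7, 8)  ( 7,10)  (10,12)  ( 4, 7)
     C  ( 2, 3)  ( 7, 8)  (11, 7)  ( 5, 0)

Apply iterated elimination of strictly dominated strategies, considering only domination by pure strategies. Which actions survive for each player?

P2 drop P (Q beats it: A:5>0 B:10>8 C:8>3)
P2 drop S (Q beats it: A:5>1 B:10>7 C:8>0)
P1 drop A (B beats it: Q:7>5 R:10>1)
P1→{B,C} P2→{Q,R}

IESDS → P1:{B,C} P2:{Q,R}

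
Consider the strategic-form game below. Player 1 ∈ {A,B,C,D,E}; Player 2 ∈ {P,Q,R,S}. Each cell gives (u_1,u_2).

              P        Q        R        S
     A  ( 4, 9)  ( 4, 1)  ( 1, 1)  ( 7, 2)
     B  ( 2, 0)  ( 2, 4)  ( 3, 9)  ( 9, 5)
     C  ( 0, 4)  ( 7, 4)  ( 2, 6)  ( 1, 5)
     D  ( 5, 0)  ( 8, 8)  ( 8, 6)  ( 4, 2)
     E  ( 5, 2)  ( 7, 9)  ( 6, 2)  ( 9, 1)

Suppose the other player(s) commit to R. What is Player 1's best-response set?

argmax u_1 = {D}

u_1(A vs R) = 1
u_1(B vs R) = 3
u_1(C vs R) = 2
u_1(D vs R) = 8
u_1(E vs R) = 6
max payoff 8 at {D}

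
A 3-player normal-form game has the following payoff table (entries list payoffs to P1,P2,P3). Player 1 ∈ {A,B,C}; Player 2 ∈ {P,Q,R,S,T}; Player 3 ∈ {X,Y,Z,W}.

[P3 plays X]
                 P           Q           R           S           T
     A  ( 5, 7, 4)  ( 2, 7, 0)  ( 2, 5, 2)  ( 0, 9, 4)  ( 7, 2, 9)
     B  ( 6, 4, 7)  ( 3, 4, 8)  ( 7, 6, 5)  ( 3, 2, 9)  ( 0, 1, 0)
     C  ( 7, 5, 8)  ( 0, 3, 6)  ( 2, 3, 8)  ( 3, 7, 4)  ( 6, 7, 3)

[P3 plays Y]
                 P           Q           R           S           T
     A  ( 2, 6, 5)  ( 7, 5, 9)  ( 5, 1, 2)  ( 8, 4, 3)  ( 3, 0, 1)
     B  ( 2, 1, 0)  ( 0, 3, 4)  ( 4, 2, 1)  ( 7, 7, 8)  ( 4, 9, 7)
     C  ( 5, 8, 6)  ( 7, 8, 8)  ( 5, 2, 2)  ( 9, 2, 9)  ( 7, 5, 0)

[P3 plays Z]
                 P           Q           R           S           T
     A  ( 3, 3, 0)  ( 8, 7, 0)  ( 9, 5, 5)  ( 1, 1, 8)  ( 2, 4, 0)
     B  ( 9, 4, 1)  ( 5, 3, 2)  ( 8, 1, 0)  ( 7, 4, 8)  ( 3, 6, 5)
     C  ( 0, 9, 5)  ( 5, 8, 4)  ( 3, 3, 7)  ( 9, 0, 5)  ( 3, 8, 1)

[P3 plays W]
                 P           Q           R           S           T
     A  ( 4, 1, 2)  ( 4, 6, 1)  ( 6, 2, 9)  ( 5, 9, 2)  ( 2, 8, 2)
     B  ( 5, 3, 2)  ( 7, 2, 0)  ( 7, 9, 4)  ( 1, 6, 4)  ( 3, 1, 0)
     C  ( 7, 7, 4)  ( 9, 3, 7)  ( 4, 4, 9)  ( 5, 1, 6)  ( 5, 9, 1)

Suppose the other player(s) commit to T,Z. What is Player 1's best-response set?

u_1(A vs T,Z) = 2
u_1(B vs T,Z) = 3
u_1(C vs T,Z) = 3
max payoff 3 at {B,C}

argmax u_1 = {B,C}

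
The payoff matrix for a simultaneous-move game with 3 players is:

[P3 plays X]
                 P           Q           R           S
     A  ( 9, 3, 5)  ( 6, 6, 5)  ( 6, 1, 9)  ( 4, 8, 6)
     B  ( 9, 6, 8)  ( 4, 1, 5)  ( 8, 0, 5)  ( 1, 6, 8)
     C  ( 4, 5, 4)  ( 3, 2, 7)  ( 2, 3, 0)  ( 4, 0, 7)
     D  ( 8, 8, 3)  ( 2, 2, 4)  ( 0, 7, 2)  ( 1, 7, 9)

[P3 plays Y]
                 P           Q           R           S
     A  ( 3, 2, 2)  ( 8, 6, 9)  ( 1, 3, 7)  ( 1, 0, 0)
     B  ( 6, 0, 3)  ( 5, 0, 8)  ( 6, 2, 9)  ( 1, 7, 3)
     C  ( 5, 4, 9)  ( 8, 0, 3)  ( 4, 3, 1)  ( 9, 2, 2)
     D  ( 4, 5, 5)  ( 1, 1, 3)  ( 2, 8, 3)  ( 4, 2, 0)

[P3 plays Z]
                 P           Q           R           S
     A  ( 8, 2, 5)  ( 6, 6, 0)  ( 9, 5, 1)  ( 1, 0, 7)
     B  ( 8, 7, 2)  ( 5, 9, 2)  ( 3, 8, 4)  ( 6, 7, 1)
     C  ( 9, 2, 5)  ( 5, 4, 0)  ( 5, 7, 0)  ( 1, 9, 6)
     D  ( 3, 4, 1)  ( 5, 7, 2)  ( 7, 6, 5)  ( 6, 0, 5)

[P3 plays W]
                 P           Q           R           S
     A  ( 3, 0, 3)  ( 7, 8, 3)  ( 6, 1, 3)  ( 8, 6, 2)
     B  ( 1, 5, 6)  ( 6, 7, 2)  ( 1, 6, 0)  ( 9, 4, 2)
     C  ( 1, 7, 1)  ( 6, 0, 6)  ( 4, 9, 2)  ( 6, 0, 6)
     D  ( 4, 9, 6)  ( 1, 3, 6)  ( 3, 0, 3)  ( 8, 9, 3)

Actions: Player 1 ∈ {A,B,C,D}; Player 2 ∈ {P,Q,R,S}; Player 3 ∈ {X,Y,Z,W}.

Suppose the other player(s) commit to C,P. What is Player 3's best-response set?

u_3(X vs C,P) = 4
u_3(Y vs C,P) = 9
u_3(Z vs C,P) = 5
u_3(W vs C,P) = 1
max payoff 9 at {Y}

P3 best: {Y}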